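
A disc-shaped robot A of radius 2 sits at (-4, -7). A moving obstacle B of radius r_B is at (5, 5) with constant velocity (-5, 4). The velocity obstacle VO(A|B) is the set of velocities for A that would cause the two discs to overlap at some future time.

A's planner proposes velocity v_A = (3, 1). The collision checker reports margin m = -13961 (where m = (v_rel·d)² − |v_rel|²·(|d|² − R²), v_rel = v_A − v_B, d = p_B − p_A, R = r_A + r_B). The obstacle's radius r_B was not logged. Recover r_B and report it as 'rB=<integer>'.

m = -13961
d = (9, 12);  v_rel = (8, -3),  |v_rel|² = 73
v_rel×d = (8)·(12) − (-3)·(9) = 123
since m = R²·73 − 123²:  R² = (15129 + -13961) / 73 = 16
R = √16 = 4  ⇒  r_B = 4 − 2 = 2

rB=2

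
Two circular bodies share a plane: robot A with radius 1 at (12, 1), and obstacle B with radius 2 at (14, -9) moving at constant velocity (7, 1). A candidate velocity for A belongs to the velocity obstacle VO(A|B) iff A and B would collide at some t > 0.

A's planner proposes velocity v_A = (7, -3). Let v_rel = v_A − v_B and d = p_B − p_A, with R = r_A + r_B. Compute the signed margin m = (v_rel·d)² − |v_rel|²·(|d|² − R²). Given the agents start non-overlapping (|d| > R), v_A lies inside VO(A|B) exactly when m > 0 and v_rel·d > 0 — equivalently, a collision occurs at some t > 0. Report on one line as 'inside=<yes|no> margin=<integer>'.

d = (2, -10),  |d|² = 104;  R = 1+2 = 3,  c = 104−3² = 95
v_rel = (0, -4),  |v_rel|² = 16;  v_rel·d = (0)·(2) + (-4)·(-10) = 40
16·t² − 80·t + 95 = 0  ⇒  m = 40² − 16·95 = 80
m = 80 > 0,  v_rel·d = 40 > 0  ⇒  inside

inside=yes margin=80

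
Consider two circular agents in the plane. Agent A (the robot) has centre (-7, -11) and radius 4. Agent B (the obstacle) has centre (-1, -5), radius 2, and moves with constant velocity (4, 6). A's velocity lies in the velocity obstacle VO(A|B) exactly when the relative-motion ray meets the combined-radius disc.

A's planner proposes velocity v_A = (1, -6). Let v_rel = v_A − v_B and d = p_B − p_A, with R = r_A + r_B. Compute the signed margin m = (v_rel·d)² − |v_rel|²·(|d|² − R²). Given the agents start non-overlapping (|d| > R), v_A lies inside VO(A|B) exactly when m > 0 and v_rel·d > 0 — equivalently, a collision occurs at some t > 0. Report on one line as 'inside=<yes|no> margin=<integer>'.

d = (6, 6),  |d|² = 72;  R = 4+2 = 6,  c = 72−6² = 36
v_rel = (-3, -12),  |v_rel|² = 153;  v_rel·d = (-3)·(6) + (-12)·(6) = -90
153·t² + 180·t + 36 = 0  ⇒  m = (-90)² − 153·36 = 2592
m = 2592 > 0,  v_rel·d = -90 < 0  ⇒  outside

inside=no margin=2592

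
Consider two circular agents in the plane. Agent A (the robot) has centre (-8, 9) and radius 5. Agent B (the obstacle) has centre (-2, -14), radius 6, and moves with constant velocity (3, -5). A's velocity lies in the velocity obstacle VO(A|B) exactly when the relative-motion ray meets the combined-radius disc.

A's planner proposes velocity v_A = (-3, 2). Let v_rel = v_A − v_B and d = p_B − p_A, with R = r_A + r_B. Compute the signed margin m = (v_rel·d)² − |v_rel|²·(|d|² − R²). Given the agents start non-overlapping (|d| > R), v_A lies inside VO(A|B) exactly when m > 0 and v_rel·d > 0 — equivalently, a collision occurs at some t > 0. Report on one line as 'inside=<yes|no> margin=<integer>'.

d = (6, -23),  |d|² = 565;  R = 5+6 = 11,  c = 565−11² = 444
v_rel = (-6, 7),  |v_rel|² = 85;  v_rel·d = (-6)·(6) + (7)·(-23) = -197
85·t² + 394·t + 444 = 0  ⇒  m = (-197)² − 85·444 = 1069
m = 1069 > 0,  v_rel·d = -197 < 0  ⇒  outside

inside=no margin=1069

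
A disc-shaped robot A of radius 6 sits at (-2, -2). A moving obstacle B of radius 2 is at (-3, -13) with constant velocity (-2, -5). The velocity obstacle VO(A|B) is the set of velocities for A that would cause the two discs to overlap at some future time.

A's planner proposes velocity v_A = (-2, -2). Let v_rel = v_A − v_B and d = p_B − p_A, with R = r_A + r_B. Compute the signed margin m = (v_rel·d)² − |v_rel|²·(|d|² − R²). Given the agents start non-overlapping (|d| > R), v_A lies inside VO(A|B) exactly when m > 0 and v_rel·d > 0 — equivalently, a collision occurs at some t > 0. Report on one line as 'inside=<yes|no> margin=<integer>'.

d = (-1, -11),  |d|² = 122;  R = 6+2 = 8,  c = 122−8² = 58
v_rel = (0, 3),  |v_rel|² = 9;  v_rel·d = (0)·(-1) + (3)·(-11) = -33
9·t² + 66·t + 58 = 0  ⇒  m = (-33)² − 9·58 = 567
m = 567 > 0,  v_rel·d = -33 < 0  ⇒  outside

inside=no margin=567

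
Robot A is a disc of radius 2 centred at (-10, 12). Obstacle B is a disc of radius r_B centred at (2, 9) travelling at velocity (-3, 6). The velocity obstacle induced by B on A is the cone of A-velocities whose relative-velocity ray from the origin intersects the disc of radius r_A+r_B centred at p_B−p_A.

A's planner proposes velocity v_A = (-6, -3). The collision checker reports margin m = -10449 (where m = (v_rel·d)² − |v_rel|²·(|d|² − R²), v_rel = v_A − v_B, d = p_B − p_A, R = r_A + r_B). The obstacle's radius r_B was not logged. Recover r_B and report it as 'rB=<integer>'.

m = -10449
d = (12, -3);  v_rel = (-3, -9),  |v_rel|² = 90
v_rel×d = (-3)·(-3) − (-9)·(12) = 117
since m = R²·90 − 117²:  R² = (13689 + -10449) / 90 = 36
R = √36 = 6  ⇒  r_B = 6 − 2 = 4

rB=4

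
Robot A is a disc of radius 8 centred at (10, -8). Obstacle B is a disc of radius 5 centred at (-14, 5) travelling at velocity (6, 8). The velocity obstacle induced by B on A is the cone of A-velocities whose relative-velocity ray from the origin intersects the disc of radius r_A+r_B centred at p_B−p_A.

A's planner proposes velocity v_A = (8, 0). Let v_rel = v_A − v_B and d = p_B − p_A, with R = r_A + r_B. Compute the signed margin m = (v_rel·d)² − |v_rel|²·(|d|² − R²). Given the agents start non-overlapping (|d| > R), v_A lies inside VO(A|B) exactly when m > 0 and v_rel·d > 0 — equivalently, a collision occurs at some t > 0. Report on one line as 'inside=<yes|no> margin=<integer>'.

d = (-24, 13),  |d|² = 745;  R = 8+5 = 13,  c = 745−13² = 576
v_rel = (2, -8),  |v_rel|² = 68;  v_rel·d = (2)·(-24) + (-8)·(13) = -152
68·t² + 304·t + 576 = 0  ⇒  m = (-152)² − 68·576 = -16064
m = -16064 < 0,  v_rel·d = -152 < 0  ⇒  outside

inside=no margin=-16064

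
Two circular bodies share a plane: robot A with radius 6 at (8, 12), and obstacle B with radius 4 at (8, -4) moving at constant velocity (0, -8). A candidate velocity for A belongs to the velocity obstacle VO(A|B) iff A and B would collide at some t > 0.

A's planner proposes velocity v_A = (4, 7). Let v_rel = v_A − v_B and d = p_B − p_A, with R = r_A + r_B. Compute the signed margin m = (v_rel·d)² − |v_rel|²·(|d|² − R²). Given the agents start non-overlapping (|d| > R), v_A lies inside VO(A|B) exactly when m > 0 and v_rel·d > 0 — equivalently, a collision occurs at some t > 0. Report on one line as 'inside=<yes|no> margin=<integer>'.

d = (0, -16),  |d|² = 256;  R = 6+4 = 10,  c = 256−10² = 156
v_rel = (4, 15),  |v_rel|² = 241;  v_rel·d = (4)·(0) + (15)·(-16) = -240
241·t² + 480·t + 156 = 0  ⇒  m = (-240)² − 241·156 = 20004
m = 20004 > 0,  v_rel·d = -240 < 0  ⇒  outside

inside=no margin=20004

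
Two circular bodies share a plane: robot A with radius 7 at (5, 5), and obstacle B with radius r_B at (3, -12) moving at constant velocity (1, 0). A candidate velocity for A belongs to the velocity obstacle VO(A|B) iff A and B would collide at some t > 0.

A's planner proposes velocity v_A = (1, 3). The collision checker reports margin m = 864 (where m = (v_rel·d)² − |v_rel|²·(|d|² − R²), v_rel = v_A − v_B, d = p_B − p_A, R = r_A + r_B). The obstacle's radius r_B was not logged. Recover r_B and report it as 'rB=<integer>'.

m = 864
d = (-2, -17);  v_rel = (0, 3),  |v_rel|² = 9
v_rel×d = (0)·(-17) − (3)·(-2) = 6
since m = R²·9 − 6²:  R² = (36 + 864) / 9 = 100
R = √100 = 10  ⇒  r_B = 10 − 7 = 3

rB=3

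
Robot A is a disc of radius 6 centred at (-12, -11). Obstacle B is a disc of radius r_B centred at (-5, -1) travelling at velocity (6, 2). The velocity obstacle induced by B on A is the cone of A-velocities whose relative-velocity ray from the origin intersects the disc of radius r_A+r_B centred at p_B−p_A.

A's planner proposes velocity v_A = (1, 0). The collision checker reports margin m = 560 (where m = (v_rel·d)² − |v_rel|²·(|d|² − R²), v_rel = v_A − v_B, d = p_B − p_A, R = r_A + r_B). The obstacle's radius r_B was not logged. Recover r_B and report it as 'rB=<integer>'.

m = 560
d = (7, 10);  v_rel = (-5, -2),  |v_rel|² = 29
v_rel×d = (-5)·(10) − (-2)·(7) = -36
since m = R²·29 − (-36)²:  R² = (1296 + 560) / 29 = 64
R = √64 = 8  ⇒  r_B = 8 − 6 = 2

rB=2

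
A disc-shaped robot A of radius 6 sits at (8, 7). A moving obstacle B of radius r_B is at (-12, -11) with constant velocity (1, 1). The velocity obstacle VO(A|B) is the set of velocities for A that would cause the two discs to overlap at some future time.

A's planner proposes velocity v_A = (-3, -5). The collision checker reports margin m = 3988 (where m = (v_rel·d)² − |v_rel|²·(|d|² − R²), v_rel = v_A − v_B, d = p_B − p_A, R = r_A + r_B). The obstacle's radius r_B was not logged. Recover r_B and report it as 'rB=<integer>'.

m = 3988
d = (-20, -18);  v_rel = (-4, -6),  |v_rel|² = 52
v_rel×d = (-4)·(-18) − (-6)·(-20) = -48
since m = R²·52 − (-48)²:  R² = (2304 + 3988) / 52 = 121
R = √121 = 11  ⇒  r_B = 11 − 6 = 5

rB=5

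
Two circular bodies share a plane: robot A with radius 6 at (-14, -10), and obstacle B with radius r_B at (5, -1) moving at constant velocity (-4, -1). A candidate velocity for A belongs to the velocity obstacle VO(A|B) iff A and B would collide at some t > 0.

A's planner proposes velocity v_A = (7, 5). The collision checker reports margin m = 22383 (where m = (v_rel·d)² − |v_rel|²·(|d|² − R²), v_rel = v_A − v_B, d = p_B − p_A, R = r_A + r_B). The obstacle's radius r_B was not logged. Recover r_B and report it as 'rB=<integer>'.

m = 22383
d = (19, 9);  v_rel = (11, 6),  |v_rel|² = 157
v_rel×d = (11)·(9) − (6)·(19) = -15
since m = R²·157 − (-15)²:  R² = (225 + 22383) / 157 = 144
R = √144 = 12  ⇒  r_B = 12 − 6 = 6

rB=6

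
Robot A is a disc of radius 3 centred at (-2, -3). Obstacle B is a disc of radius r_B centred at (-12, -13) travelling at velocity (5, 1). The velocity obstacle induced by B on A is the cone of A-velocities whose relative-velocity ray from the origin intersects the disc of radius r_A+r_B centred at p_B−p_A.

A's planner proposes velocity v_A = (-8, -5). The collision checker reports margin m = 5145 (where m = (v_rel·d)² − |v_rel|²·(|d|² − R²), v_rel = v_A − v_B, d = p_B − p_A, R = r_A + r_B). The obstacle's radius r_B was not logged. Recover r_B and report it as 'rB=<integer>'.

m = 5145
d = (-10, -10);  v_rel = (-13, -6),  |v_rel|² = 205
v_rel×d = (-13)·(-10) − (-6)·(-10) = 70
since m = R²·205 − 70²:  R² = (4900 + 5145) / 205 = 49
R = √49 = 7  ⇒  r_B = 7 − 3 = 4

rB=4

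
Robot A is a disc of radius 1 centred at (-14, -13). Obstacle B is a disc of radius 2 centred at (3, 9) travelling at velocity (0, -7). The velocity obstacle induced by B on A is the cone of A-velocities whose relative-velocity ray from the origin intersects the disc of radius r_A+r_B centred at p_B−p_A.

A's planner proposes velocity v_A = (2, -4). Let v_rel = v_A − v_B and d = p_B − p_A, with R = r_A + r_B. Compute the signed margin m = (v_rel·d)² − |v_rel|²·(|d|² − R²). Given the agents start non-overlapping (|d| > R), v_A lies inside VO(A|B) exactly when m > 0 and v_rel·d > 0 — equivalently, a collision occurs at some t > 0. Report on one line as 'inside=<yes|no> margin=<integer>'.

d = (17, 22),  |d|² = 773;  R = 1+2 = 3,  c = 773−3² = 764
v_rel = (2, 3),  |v_rel|² = 13;  v_rel·d = (2)·(17) + (3)·(22) = 100
13·t² − 200·t + 764 = 0  ⇒  m = 100² − 13·764 = 68
m = 68 > 0,  v_rel·d = 100 > 0  ⇒  inside

inside=yes margin=68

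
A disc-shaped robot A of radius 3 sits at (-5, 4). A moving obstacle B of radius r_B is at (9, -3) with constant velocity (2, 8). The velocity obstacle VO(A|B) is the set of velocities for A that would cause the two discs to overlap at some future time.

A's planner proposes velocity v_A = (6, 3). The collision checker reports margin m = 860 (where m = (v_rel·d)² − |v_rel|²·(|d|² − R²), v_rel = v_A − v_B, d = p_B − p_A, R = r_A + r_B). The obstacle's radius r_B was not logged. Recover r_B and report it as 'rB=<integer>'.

m = 860
d = (14, -7);  v_rel = (4, -5),  |v_rel|² = 41
v_rel×d = (4)·(-7) − (-5)·(14) = 42
since m = R²·41 − 42²:  R² = (1764 + 860) / 41 = 64
R = √64 = 8  ⇒  r_B = 8 − 3 = 5

rB=5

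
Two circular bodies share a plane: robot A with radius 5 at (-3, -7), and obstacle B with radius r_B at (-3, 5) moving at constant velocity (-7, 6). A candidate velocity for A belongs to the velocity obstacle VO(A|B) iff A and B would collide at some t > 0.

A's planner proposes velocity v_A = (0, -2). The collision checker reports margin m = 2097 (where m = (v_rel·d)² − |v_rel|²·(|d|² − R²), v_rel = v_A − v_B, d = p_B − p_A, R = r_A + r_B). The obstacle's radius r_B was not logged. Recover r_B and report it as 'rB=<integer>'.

m = 2097
d = (0, 12);  v_rel = (7, -8),  |v_rel|² = 113
v_rel×d = (7)·(12) − (-8)·(0) = 84
since m = R²·113 − 84²:  R² = (7056 + 2097) / 113 = 81
R = √81 = 9  ⇒  r_B = 9 − 5 = 4

rB=4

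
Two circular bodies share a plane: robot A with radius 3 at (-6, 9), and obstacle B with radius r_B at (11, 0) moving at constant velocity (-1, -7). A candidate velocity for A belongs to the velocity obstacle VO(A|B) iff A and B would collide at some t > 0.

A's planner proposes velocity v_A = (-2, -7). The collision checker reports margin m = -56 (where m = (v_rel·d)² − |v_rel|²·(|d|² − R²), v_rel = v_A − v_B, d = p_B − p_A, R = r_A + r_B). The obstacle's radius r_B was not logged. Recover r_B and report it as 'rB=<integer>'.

m = -56
d = (17, -9);  v_rel = (-1, 0),  |v_rel|² = 1
v_rel×d = (-1)·(-9) − (0)·(17) = 9
since m = R²·1 − 9²:  R² = (81 + -56) / 1 = 25
R = √25 = 5  ⇒  r_B = 5 − 3 = 2

rB=2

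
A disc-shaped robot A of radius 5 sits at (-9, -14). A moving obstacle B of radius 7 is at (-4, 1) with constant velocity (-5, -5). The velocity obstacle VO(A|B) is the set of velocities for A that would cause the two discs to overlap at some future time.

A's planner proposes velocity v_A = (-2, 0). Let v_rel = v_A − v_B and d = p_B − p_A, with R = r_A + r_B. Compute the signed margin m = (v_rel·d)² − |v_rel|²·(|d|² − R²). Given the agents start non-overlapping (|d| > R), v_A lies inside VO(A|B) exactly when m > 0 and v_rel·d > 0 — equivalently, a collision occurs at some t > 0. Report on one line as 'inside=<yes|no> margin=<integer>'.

d = (5, 15),  |d|² = 250;  R = 5+7 = 12,  c = 250−12² = 106
v_rel = (3, 5),  |v_rel|² = 34;  v_rel·d = (3)·(5) + (5)·(15) = 90
34·t² − 180·t + 106 = 0  ⇒  m = 90² − 34·106 = 4496
m = 4496 > 0,  v_rel·d = 90 > 0  ⇒  inside

inside=yes margin=4496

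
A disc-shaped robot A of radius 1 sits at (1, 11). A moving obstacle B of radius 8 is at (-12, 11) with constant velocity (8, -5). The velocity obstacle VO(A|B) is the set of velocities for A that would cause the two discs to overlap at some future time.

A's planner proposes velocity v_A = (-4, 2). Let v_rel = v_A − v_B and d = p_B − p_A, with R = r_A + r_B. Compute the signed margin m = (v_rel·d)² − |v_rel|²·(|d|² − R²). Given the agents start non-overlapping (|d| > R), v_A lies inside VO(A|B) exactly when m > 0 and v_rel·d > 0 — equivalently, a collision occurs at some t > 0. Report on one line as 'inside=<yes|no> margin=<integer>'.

d = (-13, 0),  |d|² = 169;  R = 1+8 = 9,  c = 169−9² = 88
v_rel = (-12, 7),  |v_rel|² = 193;  v_rel·d = (-12)·(-13) + (7)·(0) = 156
193·t² − 312·t + 88 = 0  ⇒  m = 156² − 193·88 = 7352
m = 7352 > 0,  v_rel·d = 156 > 0  ⇒  inside

inside=yes margin=7352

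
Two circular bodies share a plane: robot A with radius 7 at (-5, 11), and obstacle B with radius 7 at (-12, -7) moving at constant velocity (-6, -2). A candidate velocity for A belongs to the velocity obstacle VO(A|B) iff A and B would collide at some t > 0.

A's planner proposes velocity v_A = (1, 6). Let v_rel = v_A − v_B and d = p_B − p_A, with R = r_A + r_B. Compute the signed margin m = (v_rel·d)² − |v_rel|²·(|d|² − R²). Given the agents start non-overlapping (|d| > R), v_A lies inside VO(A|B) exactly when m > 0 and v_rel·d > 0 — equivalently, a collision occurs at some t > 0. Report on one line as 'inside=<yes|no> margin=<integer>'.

d = (-7, -18),  |d|² = 373;  R = 7+7 = 14,  c = 373−14² = 177
v_rel = (7, 8),  |v_rel|² = 113;  v_rel·d = (7)·(-7) + (8)·(-18) = -193
113·t² + 386·t + 177 = 0  ⇒  m = (-193)² − 113·177 = 17248
m = 17248 > 0,  v_rel·d = -193 < 0  ⇒  outside

inside=no margin=17248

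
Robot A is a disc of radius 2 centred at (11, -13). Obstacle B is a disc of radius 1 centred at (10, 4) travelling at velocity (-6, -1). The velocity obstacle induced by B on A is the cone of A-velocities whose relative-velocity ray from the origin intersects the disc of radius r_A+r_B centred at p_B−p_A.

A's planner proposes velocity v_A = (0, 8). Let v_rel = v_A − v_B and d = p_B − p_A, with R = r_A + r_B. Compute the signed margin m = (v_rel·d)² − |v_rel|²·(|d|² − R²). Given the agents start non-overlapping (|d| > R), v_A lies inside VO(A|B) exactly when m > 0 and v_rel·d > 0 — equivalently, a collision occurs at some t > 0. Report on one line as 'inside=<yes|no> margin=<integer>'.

d = (-1, 17),  |d|² = 290;  R = 2+1 = 3,  c = 290−3² = 281
v_rel = (6, 9),  |v_rel|² = 117;  v_rel·d = (6)·(-1) + (9)·(17) = 147
117·t² − 294·t + 281 = 0  ⇒  m = 147² − 117·281 = -11268
m = -11268 < 0,  v_rel·d = 147 > 0  ⇒  outside

inside=no margin=-11268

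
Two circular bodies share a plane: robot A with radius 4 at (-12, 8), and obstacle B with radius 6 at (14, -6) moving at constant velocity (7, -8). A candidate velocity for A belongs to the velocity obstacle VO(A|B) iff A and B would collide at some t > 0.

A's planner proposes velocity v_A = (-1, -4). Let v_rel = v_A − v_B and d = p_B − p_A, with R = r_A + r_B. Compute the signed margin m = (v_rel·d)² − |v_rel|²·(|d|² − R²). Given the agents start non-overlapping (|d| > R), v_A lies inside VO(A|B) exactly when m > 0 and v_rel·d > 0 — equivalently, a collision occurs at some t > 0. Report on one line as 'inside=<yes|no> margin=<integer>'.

d = (26, -14),  |d|² = 872;  R = 4+6 = 10,  c = 872−10² = 772
v_rel = (-8, 4),  |v_rel|² = 80;  v_rel·d = (-8)·(26) + (4)·(-14) = -264
80·t² + 528·t + 772 = 0  ⇒  m = (-264)² − 80·772 = 7936
m = 7936 > 0,  v_rel·d = -264 < 0  ⇒  outside

inside=no margin=7936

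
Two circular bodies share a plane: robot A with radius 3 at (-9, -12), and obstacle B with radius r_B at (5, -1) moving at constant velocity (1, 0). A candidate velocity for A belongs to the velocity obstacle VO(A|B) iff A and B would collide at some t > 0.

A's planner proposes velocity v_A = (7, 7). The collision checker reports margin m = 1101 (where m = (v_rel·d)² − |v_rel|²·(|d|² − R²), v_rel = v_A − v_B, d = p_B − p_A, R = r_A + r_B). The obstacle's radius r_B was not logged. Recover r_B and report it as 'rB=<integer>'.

m = 1101
d = (14, 11);  v_rel = (6, 7),  |v_rel|² = 85
v_rel×d = (6)·(11) − (7)·(14) = -32
since m = R²·85 − (-32)²:  R² = (1024 + 1101) / 85 = 25
R = √25 = 5  ⇒  r_B = 5 − 3 = 2

rB=2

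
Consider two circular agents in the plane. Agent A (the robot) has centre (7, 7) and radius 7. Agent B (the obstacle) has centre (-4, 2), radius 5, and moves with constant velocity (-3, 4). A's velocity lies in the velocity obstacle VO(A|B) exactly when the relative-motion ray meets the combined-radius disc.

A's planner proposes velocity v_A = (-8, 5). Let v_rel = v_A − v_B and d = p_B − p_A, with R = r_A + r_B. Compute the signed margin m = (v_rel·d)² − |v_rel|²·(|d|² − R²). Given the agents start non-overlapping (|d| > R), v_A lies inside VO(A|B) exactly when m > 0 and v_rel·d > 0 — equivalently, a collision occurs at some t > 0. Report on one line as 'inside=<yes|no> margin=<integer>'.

d = (-11, -5),  |d|² = 146;  R = 7+5 = 12,  c = 146−12² = 2
v_rel = (-5, 1),  |v_rel|² = 26;  v_rel·d = (-5)·(-11) + (1)·(-5) = 50
26·t² − 100·t + 2 = 0  ⇒  m = 50² − 26·2 = 2448
m = 2448 > 0,  v_rel·d = 50 > 0  ⇒  inside

inside=yes margin=2448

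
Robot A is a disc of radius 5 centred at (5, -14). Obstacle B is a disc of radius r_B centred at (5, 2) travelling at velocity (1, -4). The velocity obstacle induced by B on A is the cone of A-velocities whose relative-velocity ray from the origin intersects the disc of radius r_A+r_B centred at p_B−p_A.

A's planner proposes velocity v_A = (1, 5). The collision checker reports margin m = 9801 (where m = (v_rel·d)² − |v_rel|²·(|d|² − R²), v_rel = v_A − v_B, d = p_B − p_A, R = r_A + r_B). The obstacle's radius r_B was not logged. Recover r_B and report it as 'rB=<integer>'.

m = 9801
d = (0, 16);  v_rel = (0, 9),  |v_rel|² = 81
v_rel×d = (0)·(16) − (9)·(0) = 0
since m = R²·81 − 0²:  R² = (0 + 9801) / 81 = 121
R = √121 = 11  ⇒  r_B = 11 − 5 = 6

rB=6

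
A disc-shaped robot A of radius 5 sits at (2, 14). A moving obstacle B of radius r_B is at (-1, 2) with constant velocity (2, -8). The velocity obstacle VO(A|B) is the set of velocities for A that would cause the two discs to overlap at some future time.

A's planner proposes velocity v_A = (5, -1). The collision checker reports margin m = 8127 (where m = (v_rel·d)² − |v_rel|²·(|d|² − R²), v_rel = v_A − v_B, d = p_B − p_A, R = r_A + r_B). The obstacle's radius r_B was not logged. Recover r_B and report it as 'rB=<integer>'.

m = 8127
d = (-3, -12);  v_rel = (3, 7),  |v_rel|² = 58
v_rel×d = (3)·(-12) − (7)·(-3) = -15
since m = R²·58 − (-15)²:  R² = (225 + 8127) / 58 = 144
R = √144 = 12  ⇒  r_B = 12 − 5 = 7

rB=7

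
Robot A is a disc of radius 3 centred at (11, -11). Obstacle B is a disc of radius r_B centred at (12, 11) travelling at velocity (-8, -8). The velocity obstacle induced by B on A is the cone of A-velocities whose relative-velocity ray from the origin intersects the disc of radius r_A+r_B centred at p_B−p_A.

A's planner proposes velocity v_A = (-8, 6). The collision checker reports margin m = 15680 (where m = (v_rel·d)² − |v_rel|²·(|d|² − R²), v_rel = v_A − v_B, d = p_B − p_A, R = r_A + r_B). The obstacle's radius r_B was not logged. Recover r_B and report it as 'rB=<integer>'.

m = 15680
d = (1, 22);  v_rel = (0, 14),  |v_rel|² = 196
v_rel×d = (0)·(22) − (14)·(1) = -14
since m = R²·196 − (-14)²:  R² = (196 + 15680) / 196 = 81
R = √81 = 9  ⇒  r_B = 9 − 3 = 6

rB=6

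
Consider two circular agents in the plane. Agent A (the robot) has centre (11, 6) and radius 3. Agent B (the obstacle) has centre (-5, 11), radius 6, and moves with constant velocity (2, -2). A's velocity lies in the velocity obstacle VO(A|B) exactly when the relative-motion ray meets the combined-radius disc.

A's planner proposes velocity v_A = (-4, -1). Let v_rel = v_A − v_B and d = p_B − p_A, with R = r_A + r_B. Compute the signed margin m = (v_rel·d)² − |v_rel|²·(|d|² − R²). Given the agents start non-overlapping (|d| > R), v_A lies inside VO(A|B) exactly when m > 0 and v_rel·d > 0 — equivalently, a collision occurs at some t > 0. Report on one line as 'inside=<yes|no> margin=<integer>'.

d = (-16, 5),  |d|² = 281;  R = 3+6 = 9,  c = 281−9² = 200
v_rel = (-6, 1),  |v_rel|² = 37;  v_rel·d = (-6)·(-16) + (1)·(5) = 101
37·t² − 202·t + 200 = 0  ⇒  m = 101² − 37·200 = 2801
m = 2801 > 0,  v_rel·d = 101 > 0  ⇒  inside

inside=yes margin=2801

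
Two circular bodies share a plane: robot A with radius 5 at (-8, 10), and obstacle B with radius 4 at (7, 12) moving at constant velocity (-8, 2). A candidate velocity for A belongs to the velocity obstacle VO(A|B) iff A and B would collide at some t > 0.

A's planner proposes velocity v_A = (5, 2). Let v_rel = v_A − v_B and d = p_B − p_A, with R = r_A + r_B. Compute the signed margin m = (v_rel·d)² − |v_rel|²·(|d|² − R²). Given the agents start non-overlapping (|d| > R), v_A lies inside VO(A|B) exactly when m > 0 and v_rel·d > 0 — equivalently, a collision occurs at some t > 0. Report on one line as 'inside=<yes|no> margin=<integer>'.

d = (15, 2),  |d|² = 229;  R = 5+4 = 9,  c = 229−9² = 148
v_rel = (13, 0),  |v_rel|² = 169;  v_rel·d = (13)·(15) + (0)·(2) = 195
169·t² − 390·t + 148 = 0  ⇒  m = 195² − 169·148 = 13013
m = 13013 > 0,  v_rel·d = 195 > 0  ⇒  inside

inside=yes margin=13013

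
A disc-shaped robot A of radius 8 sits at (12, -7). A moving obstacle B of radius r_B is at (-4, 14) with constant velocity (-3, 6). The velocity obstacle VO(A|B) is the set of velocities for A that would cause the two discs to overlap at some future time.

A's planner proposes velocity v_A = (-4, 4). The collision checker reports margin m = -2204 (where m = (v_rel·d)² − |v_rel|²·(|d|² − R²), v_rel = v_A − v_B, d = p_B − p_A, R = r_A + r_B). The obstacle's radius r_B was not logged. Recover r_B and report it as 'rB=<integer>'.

m = -2204
d = (-16, 21);  v_rel = (-1, -2),  |v_rel|² = 5
v_rel×d = (-1)·(21) − (-2)·(-16) = -53
since m = R²·5 − (-53)²:  R² = (2809 + -2204) / 5 = 121
R = √121 = 11  ⇒  r_B = 11 − 8 = 3

rB=3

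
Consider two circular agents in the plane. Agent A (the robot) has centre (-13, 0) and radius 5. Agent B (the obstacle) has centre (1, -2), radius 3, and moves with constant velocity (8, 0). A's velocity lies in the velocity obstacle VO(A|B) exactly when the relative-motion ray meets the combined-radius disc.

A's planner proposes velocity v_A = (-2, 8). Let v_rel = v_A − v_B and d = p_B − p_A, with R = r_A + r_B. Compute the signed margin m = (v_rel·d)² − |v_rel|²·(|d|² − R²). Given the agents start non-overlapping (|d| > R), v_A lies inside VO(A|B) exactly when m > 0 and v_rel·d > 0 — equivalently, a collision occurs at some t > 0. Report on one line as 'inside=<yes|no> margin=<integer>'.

d = (14, -2),  |d|² = 200;  R = 5+3 = 8,  c = 200−8² = 136
v_rel = (-10, 8),  |v_rel|² = 164;  v_rel·d = (-10)·(14) + (8)·(-2) = -156
164·t² + 312·t + 136 = 0  ⇒  m = (-156)² − 164·136 = 2032
m = 2032 > 0,  v_rel·d = -156 < 0  ⇒  outside

inside=no margin=2032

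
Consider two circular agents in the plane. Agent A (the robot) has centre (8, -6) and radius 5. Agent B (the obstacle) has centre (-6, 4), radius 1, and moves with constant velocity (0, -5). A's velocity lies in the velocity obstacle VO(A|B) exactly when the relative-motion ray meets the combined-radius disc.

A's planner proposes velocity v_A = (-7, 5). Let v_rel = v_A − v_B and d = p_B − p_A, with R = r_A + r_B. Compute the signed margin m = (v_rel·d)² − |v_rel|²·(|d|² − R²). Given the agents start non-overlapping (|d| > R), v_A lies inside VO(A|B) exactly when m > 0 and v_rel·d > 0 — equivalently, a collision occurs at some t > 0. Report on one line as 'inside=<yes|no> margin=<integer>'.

d = (-14, 10),  |d|² = 296;  R = 5+1 = 6,  c = 296−6² = 260
v_rel = (-7, 10),  |v_rel|² = 149;  v_rel·d = (-7)·(-14) + (10)·(10) = 198
149·t² − 396·t + 260 = 0  ⇒  m = 198² − 149·260 = 464
m = 464 > 0,  v_rel·d = 198 > 0  ⇒  inside

inside=yes margin=464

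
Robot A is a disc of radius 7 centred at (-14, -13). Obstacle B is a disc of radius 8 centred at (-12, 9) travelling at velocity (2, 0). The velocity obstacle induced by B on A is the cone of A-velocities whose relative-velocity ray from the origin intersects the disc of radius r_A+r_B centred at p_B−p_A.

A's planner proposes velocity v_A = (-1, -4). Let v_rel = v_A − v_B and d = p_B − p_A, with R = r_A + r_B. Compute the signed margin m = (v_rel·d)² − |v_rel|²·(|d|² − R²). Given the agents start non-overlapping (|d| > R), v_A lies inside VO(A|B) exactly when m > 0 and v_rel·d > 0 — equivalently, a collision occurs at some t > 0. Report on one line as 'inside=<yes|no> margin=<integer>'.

d = (2, 22),  |d|² = 488;  R = 7+8 = 15,  c = 488−15² = 263
v_rel = (-3, -4),  |v_rel|² = 25;  v_rel·d = (-3)·(2) + (-4)·(22) = -94
25·t² + 188·t + 263 = 0  ⇒  m = (-94)² − 25·263 = 2261
m = 2261 > 0,  v_rel·d = -94 < 0  ⇒  outside

inside=no margin=2261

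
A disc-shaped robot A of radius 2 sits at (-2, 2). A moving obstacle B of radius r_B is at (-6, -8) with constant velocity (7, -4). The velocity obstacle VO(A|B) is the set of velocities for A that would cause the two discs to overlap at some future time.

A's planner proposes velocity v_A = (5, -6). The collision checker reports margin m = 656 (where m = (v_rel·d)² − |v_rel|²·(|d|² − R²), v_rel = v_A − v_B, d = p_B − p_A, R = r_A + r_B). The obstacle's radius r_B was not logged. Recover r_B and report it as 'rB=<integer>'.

m = 656
d = (-4, -10);  v_rel = (-2, -2),  |v_rel|² = 8
v_rel×d = (-2)·(-10) − (-2)·(-4) = 12
since m = R²·8 − 12²:  R² = (144 + 656) / 8 = 100
R = √100 = 10  ⇒  r_B = 10 − 2 = 8

rB=8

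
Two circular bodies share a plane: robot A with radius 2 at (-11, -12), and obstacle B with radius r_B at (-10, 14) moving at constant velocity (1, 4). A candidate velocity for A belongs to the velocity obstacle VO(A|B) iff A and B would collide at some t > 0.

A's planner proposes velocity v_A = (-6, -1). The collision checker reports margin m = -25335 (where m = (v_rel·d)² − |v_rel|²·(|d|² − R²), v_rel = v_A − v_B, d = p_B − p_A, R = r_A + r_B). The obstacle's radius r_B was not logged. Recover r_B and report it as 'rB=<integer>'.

m = -25335
d = (1, 26);  v_rel = (-7, -5),  |v_rel|² = 74
v_rel×d = (-7)·(26) − (-5)·(1) = -177
since m = R²·74 − (-177)²:  R² = (31329 + -25335) / 74 = 81
R = √81 = 9  ⇒  r_B = 9 − 2 = 7

rB=7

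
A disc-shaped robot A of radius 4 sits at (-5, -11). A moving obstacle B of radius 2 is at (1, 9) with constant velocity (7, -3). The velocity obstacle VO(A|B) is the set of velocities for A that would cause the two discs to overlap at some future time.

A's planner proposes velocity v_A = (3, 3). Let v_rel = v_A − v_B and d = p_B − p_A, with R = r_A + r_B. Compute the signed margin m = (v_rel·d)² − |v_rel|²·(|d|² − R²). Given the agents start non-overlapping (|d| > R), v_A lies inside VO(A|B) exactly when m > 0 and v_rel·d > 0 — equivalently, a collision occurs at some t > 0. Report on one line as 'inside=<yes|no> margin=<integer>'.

d = (6, 20),  |d|² = 436;  R = 4+2 = 6,  c = 436−6² = 400
v_rel = (-4, 6),  |v_rel|² = 52;  v_rel·d = (-4)·(6) + (6)·(20) = 96
52·t² − 192·t + 400 = 0  ⇒  m = 96² − 52·400 = -11584
m = -11584 < 0,  v_rel·d = 96 > 0  ⇒  outside

inside=no margin=-11584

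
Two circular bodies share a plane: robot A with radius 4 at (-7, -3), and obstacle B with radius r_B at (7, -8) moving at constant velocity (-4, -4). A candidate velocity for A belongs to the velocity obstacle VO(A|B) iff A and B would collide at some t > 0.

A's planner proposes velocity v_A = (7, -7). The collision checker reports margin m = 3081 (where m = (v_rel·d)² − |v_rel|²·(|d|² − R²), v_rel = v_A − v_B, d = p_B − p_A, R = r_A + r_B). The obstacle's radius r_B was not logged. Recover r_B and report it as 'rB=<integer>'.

m = 3081
d = (14, -5);  v_rel = (11, -3),  |v_rel|² = 130
v_rel×d = (11)·(-5) − (-3)·(14) = -13
since m = R²·130 − (-13)²:  R² = (169 + 3081) / 130 = 25
R = √25 = 5  ⇒  r_B = 5 − 4 = 1

rB=1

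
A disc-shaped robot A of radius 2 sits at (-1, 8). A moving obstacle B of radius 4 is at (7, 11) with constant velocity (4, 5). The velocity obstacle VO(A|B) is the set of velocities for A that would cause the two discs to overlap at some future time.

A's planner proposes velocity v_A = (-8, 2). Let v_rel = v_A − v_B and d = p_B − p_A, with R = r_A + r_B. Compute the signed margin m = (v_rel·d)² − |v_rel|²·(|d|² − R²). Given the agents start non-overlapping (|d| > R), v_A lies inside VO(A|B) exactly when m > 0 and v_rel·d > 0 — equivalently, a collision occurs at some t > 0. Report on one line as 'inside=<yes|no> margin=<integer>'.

d = (8, 3),  |d|² = 73;  R = 2+4 = 6,  c = 73−6² = 37
v_rel = (-12, -3),  |v_rel|² = 153;  v_rel·d = (-12)·(8) + (-3)·(3) = -105
153·t² + 210·t + 37 = 0  ⇒  m = (-105)² − 153·37 = 5364
m = 5364 > 0,  v_rel·d = -105 < 0  ⇒  outside

inside=no margin=5364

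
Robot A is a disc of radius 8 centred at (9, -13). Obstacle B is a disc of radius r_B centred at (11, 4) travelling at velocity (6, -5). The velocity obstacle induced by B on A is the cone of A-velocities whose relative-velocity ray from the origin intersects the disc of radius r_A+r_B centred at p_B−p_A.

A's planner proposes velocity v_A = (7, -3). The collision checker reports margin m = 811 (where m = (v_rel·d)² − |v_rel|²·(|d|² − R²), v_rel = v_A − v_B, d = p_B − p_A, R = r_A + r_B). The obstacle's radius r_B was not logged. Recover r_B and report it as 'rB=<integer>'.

m = 811
d = (2, 17);  v_rel = (1, 2),  |v_rel|² = 5
v_rel×d = (1)·(17) − (2)·(2) = 13
since m = R²·5 − 13²:  R² = (169 + 811) / 5 = 196
R = √196 = 14  ⇒  r_B = 14 − 8 = 6

rB=6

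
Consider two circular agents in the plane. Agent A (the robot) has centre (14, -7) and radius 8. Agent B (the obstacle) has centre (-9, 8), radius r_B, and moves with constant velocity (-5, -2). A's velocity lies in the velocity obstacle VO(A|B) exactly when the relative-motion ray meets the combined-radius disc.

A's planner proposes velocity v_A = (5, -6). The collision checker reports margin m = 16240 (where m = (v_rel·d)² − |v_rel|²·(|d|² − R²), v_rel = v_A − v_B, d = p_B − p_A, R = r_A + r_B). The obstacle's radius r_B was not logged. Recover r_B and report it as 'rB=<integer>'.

m = 16240
d = (-23, 15);  v_rel = (10, -4),  |v_rel|² = 116
v_rel×d = (10)·(15) − (-4)·(-23) = 58
since m = R²·116 − 58²:  R² = (3364 + 16240) / 116 = 169
R = √169 = 13  ⇒  r_B = 13 − 8 = 5

rB=5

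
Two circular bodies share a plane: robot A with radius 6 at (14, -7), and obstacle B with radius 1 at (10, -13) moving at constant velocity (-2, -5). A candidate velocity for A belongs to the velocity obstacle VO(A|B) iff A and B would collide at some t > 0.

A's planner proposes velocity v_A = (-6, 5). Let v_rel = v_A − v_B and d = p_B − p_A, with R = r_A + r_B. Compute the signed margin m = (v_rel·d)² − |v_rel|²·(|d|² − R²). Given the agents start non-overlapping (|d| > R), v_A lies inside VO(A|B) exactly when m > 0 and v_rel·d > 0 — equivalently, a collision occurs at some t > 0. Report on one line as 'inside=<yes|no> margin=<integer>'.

d = (-4, -6),  |d|² = 52;  R = 6+1 = 7,  c = 52−7² = 3
v_rel = (-4, 10),  |v_rel|² = 116;  v_rel·d = (-4)·(-4) + (10)·(-6) = -44
116·t² + 88·t + 3 = 0  ⇒  m = (-44)² − 116·3 = 1588
m = 1588 > 0,  v_rel·d = -44 < 0  ⇒  outside

inside=no margin=1588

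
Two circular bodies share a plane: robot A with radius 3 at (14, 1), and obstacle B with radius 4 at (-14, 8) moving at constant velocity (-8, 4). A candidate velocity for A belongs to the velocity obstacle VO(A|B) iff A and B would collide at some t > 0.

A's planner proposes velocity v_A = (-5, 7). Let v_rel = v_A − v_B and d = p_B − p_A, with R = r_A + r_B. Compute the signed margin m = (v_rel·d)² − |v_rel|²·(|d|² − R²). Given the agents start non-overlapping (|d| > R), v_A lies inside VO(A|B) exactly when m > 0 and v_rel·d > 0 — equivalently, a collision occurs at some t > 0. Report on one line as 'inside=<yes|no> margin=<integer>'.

d = (-28, 7),  |d|² = 833;  R = 3+4 = 7,  c = 833−7² = 784
v_rel = (3, 3),  |v_rel|² = 18;  v_rel·d = (3)·(-28) + (3)·(7) = -63
18·t² + 126·t + 784 = 0  ⇒  m = (-63)² − 18·784 = -10143
m = -10143 < 0,  v_rel·d = -63 < 0  ⇒  outside

inside=no margin=-10143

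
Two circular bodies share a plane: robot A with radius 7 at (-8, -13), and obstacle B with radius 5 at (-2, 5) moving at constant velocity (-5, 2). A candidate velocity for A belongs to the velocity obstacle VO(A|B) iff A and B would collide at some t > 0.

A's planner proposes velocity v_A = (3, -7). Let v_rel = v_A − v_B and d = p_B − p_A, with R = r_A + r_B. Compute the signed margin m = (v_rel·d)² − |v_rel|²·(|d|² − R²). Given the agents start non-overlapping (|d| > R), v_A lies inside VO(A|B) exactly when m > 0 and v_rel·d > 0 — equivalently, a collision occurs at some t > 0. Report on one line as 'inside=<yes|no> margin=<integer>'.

d = (6, 18),  |d|² = 360;  R = 7+5 = 12,  c = 360−12² = 216
v_rel = (8, -9),  |v_rel|² = 145;  v_rel·d = (8)·(6) + (-9)·(18) = -114
145·t² + 228·t + 216 = 0  ⇒  m = (-114)² − 145·216 = -18324
m = -18324 < 0,  v_rel·d = -114 < 0  ⇒  outside

inside=no margin=-18324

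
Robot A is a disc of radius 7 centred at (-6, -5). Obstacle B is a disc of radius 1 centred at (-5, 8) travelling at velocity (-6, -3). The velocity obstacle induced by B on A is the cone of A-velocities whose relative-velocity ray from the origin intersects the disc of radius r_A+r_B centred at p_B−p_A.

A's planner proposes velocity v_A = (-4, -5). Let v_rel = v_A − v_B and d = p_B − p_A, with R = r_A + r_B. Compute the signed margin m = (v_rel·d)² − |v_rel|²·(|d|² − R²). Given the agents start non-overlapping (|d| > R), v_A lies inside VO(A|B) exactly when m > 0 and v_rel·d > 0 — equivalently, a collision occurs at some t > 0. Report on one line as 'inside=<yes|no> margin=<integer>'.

d = (1, 13),  |d|² = 170;  R = 7+1 = 8,  c = 170−8² = 106
v_rel = (2, -2),  |v_rel|² = 8;  v_rel·d = (2)·(1) + (-2)·(13) = -24
8·t² + 48·t + 106 = 0  ⇒  m = (-24)² − 8·106 = -272
m = -272 < 0,  v_rel·d = -24 < 0  ⇒  outside

inside=no margin=-272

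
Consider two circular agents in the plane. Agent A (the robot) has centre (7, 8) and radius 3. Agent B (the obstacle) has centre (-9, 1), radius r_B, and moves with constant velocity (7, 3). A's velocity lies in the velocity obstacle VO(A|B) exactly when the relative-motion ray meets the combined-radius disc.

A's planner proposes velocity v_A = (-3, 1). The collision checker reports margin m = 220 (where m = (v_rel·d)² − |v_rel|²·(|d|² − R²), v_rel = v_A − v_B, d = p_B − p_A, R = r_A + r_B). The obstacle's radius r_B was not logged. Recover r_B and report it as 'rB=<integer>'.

m = 220
d = (-16, -7);  v_rel = (-10, -2),  |v_rel|² = 104
v_rel×d = (-10)·(-7) − (-2)·(-16) = 38
since m = R²·104 − 38²:  R² = (1444 + 220) / 104 = 16
R = √16 = 4  ⇒  r_B = 4 − 3 = 1

rB=1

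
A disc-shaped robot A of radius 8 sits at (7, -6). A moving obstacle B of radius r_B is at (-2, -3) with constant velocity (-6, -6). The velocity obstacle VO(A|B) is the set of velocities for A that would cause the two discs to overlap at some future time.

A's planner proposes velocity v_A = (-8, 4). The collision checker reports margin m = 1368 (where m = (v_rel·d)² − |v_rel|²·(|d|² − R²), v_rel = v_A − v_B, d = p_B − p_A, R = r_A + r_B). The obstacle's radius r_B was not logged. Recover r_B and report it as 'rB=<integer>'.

m = 1368
d = (-9, 3);  v_rel = (-2, 10),  |v_rel|² = 104
v_rel×d = (-2)·(3) − (10)·(-9) = 84
since m = R²·104 − 84²:  R² = (7056 + 1368) / 104 = 81
R = √81 = 9  ⇒  r_B = 9 − 8 = 1

rB=1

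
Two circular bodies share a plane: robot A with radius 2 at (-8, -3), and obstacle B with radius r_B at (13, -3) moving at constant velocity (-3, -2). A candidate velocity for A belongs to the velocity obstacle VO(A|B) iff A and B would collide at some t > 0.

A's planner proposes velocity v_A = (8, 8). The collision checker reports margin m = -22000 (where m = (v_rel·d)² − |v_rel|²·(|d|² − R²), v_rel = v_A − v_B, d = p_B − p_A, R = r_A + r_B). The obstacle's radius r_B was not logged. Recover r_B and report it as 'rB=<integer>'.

m = -22000
d = (21, 0);  v_rel = (11, 10),  |v_rel|² = 221
v_rel×d = (11)·(0) − (10)·(21) = -210
since m = R²·221 − (-210)²:  R² = (44100 + -22000) / 221 = 100
R = √100 = 10  ⇒  r_B = 10 − 2 = 8

rB=8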